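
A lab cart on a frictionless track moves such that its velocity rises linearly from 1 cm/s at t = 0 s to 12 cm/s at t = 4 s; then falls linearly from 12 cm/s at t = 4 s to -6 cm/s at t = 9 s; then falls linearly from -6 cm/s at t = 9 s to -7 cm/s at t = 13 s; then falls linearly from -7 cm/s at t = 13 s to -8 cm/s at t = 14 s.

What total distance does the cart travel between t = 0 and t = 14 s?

Distance (not displacement) is the total path length: add the absolute areas under v-t.
0–4 s: |½(1 + 12)(4)| = 26 cm
4–9 s: v = 0 at t = 22/3 s; triangle areas 20 + 5 = 25 cm
9–13 s: |½(-6 + -7)(4)| = 26 cm
13–14 s: |½(-7 + -8)(1)| = 7.5 cm
Total distance = 84.5 cm

84.5 cm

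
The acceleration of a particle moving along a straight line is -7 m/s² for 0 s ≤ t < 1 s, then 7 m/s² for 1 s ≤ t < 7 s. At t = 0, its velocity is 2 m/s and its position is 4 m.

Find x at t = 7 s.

98.5 m

On each constant-a segment, Δv = aΔt and Δx = v₀Δt + ½aΔt²; chain segment to segment.
0–1 s: v starts 2 m/s; Δx = 2·1 + ½·-7·1² = -1.5 m; v ends -5 m/s.
1–7 s: v starts -5 m/s; Δx = -5·6 + ½·7·6² = 96 m; v ends 37 m/s.
x(7) = 4 + Σ Δx = 98.5 m.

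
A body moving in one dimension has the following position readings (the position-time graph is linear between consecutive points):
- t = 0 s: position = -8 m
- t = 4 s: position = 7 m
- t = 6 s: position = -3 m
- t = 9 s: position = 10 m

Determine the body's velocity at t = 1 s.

3.75 m/s

Velocity is the slope of the x-t graph on 0–4 s: (7 − -8)/(4 − 0) = 3.75 m/s.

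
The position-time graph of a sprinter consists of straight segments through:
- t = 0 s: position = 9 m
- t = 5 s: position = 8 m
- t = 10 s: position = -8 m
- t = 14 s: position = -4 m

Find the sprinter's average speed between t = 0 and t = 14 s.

1.5 m/s

Average speed = (total path length)/(elapsed time); on a piecewise-linear x-t graph the path length is Σ|Δx|.
0–5 s: |Δx| = |8 − 9| = 1 m
5–10 s: |Δx| = |-8 − 8| = 16 m
10–14 s: |Δx| = |-4 − -8| = 4 m
Total path = 21 m; average speed = 21/14 = 1.5 m/s.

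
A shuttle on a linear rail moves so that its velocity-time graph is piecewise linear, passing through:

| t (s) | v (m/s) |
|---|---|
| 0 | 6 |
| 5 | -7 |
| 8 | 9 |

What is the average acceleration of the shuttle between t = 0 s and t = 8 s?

0.375 m/s²

Average acceleration = Δv/Δt = (9 − 6)/(8 − 0) = 0.375 m/s².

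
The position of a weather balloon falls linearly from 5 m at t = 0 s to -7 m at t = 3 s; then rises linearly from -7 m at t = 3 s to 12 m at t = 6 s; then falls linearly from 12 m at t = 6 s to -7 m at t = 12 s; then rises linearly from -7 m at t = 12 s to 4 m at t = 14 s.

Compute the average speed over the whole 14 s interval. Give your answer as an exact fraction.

Average speed = (total path length)/(elapsed time); on a piecewise-linear x-t graph the path length is Σ|Δx|.
0–3 s: |Δx| = |-7 − 5| = 12 m
3–6 s: |Δx| = |12 − -7| = 19 m
6–12 s: |Δx| = |-7 − 12| = 19 m
12–14 s: |Δx| = |4 − -7| = 11 m
Total path = 61 m; average speed = 61/14 = 61/14 m/s.

61/14 m/s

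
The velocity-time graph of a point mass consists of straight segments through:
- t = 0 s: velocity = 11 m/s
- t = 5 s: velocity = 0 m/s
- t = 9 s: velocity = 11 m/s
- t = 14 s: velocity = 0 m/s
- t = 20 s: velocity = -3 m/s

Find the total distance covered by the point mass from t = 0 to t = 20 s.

Total distance travelled is ∫|v| dt — sum the magnitudes of each area piece.
0–5 s: |½(11 + 0)(5)| = 27.5 m
5–9 s: |½(0 + 11)(4)| = 22 m
9–14 s: |½(11 + 0)(5)| = 27.5 m
14–20 s: |½(0 + -3)(6)| = 9 m
Total distance = 86 m

86 m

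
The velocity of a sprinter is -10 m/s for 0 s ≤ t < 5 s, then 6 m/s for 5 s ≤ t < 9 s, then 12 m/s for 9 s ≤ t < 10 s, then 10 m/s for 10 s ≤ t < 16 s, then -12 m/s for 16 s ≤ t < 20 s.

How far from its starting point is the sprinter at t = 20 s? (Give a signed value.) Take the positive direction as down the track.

Displacement is the signed area under the v-t curve.
0–5 s: -10 × 5 = -50 m
5–9 s: 6 × 4 = 24 m
9–10 s: 12 × 1 = 12 m
10–16 s: 10 × 6 = 60 m
16–20 s: -12 × 4 = -48 m
Net displacement = -2 m

-2 m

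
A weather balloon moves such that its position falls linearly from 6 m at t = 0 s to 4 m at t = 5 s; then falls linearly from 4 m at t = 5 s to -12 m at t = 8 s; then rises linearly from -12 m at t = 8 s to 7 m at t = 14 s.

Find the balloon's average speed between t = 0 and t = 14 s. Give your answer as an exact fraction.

37/14 m/s

Average speed = (total path length)/(elapsed time); on a piecewise-linear x-t graph the path length is Σ|Δx|.
0–5 s: |Δx| = |4 − 6| = 2 m
5–8 s: |Δx| = |-12 − 4| = 16 m
8–14 s: |Δx| = |7 − -12| = 19 m
Total path = 37 m; average speed = 37/14 = 37/14 m/s.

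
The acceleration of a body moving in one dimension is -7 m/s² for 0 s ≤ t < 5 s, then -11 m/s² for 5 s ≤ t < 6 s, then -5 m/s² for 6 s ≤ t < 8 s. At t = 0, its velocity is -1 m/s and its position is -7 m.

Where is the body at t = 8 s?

-245 m

On each constant-a segment, Δv = aΔt and Δx = v₀Δt + ½aΔt²; chain segment to segment.
0–5 s: v starts -1 m/s; Δx = -1·5 + ½·-7·5² = -92.5 m; v ends -36 m/s.
5–6 s: v starts -36 m/s; Δx = -36·1 + ½·-11·1² = -41.5 m; v ends -47 m/s.
6–8 s: v starts -47 m/s; Δx = -47·2 + ½·-5·2² = -104 m; v ends -57 m/s.
x(8) = -7 + Σ Δx = -245 m.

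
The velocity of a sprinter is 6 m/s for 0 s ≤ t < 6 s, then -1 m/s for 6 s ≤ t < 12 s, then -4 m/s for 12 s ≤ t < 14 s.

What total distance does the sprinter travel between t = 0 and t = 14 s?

50 m

Total distance travelled is ∫|v| dt — sum the magnitudes of each area piece.
0–6 s: |6| × 6 = 36 m
6–12 s: |-1| × 6 = 6 m
12–14 s: |-4| × 2 = 8 m
Total distance = 50 m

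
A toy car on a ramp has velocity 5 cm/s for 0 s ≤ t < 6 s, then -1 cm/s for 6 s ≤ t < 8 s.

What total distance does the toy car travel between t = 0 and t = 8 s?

32 cm

Total distance travelled is ∫|v| dt — sum the magnitudes of each area piece.
0–6 s: |5| × 6 = 30 cm
6–8 s: |-1| × 2 = 2 cm
Total distance = 32 cm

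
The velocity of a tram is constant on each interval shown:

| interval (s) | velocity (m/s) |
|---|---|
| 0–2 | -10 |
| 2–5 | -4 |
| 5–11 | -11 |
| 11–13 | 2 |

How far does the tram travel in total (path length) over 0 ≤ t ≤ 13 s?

102 m

Distance (not displacement) is the total path length: add the absolute areas under v-t.
0–2 s: |-10| × 2 = 20 m
2–5 s: |-4| × 3 = 12 m
5–11 s: |-11| × 6 = 66 m
11–13 s: |2| × 2 = 4 m
Total distance = 102 m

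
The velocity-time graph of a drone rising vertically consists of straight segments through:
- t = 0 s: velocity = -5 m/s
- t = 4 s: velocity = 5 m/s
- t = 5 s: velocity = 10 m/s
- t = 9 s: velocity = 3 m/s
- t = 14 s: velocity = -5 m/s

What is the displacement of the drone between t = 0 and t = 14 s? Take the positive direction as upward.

Displacement is the signed area under the v-t curve.
0–4 s: ½(-5 + 5)(4) = 0 m
4–5 s: ½(5 + 10)(1) = 7.5 m
5–9 s: ½(10 + 3)(4) = 26 m
9–14 s: ½(3 + -5)(5) = -5 m
Net displacement = 28.5 m

28.5 m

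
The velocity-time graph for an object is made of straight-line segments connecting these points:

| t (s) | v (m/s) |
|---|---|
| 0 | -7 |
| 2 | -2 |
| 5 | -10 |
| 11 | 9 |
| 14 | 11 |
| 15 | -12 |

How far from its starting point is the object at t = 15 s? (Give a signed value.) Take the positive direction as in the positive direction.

-0.5 m

Net displacement equals the area under the velocity-time graph (areas below the axis count negative).
0–2 s: ½(-7 + -2)(2) = -9 m
2–5 s: ½(-2 + -10)(3) = -18 m
5–11 s: ½(-10 + 9)(6) = -3 m
11–14 s: ½(9 + 11)(3) = 30 m
14–15 s: ½(11 + -12)(1) = -0.5 m
Net displacement = -0.5 m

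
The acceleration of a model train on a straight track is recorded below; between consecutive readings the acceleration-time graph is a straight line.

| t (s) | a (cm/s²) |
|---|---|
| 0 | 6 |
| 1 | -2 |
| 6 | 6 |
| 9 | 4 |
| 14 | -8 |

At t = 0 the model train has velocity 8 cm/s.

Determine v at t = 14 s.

25 cm/s

Δv equals the area under the a-t graph; then v = v₀ + Δv.
0–1 s: ½(6 + -2)(1) = 2 cm/s
1–6 s: ½(-2 + 6)(5) = 10 cm/s
6–9 s: ½(6 + 4)(3) = 15 cm/s
9–14 s: ½(4 + -8)(5) = -10 cm/s
Δv = 17 cm/s, so v(14) = 8 + (17) = 25 cm/s.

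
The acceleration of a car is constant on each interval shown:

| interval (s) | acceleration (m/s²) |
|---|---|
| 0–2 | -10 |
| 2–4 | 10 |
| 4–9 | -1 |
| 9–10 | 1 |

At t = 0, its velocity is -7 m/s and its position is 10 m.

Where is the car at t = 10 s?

-117 m

On each constant-a segment, Δv = aΔt and Δx = v₀Δt + ½aΔt²; chain segment to segment.
0–2 s: v starts -7 m/s; Δx = -7·2 + ½·-10·2² = -34 m; v ends -27 m/s.
2–4 s: v starts -27 m/s; Δx = -27·2 + ½·10·2² = -34 m; v ends -7 m/s.
4–9 s: v starts -7 m/s; Δx = -7·5 + ½·-1·5² = -47.5 m; v ends -12 m/s.
9–10 s: v starts -12 m/s; Δx = -12·1 + ½·1·1² = -11.5 m; v ends -11 m/s.
x(10) = 10 + Σ Δx = -117 m.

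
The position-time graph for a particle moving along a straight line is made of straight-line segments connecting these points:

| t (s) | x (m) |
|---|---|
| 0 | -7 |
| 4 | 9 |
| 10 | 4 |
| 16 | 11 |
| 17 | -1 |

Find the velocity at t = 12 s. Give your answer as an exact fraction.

Velocity is the slope of the x-t graph on 10–16 s: (11 − 4)/(16 − 10) = 7/6 m/s.

7/6 m/s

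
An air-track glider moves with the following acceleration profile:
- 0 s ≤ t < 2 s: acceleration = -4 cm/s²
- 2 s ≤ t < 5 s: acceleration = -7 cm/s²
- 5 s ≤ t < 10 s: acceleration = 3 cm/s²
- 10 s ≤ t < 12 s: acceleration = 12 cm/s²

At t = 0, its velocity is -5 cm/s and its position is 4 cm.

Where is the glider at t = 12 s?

-231 cm

On each constant-a segment, Δv = aΔt and Δx = v₀Δt + ½aΔt²; chain segment to segment.
0–2 s: v starts -5 cm/s; Δx = -5·2 + ½·-4·2² = -18 cm; v ends -13 cm/s.
2–5 s: v starts -13 cm/s; Δx = -13·3 + ½·-7·3² = -70.5 cm; v ends -34 cm/s.
5–10 s: v starts -34 cm/s; Δx = -34·5 + ½·3·5² = -132.5 cm; v ends -19 cm/s.
10–12 s: v starts -19 cm/s; Δx = -19·2 + ½·12·2² = -14 cm; v ends 5 cm/s.
x(12) = 4 + Σ Δx = -231 cm.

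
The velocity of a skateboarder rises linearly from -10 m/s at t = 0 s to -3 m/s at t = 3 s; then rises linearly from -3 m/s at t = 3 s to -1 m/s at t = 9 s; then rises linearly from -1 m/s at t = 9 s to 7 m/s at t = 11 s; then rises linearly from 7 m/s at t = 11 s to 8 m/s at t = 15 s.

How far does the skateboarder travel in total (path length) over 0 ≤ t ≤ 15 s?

67.75 m

Distance (not displacement) is the total path length: add the absolute areas under v-t.
0–3 s: |½(-10 + -3)(3)| = 19.5 m
3–9 s: |½(-3 + -1)(6)| = 12 m
9–11 s: v = 0 at t = 9.25 s; triangle areas 0.125 + 6.125 = 6.25 m
11–15 s: |½(7 + 8)(4)| = 30 m
Total distance = 67.75 m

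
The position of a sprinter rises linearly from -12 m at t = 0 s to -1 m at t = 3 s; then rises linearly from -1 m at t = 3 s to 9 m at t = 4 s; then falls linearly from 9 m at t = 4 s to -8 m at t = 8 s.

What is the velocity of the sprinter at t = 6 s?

-4.25 m/s

Velocity is the slope of the x-t graph on 4–8 s: (-8 − 9)/(8 − 4) = -4.25 m/s.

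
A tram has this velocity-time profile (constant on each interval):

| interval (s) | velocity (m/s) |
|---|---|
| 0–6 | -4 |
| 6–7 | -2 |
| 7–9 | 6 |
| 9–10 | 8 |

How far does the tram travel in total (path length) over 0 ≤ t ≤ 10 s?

46 m

Distance (not displacement) is the total path length: add the absolute areas under v-t.
0–6 s: |-4| × 6 = 24 m
6–7 s: |-2| × 1 = 2 m
7–9 s: |6| × 2 = 12 m
9–10 s: |8| × 1 = 8 m
Total distance = 46 m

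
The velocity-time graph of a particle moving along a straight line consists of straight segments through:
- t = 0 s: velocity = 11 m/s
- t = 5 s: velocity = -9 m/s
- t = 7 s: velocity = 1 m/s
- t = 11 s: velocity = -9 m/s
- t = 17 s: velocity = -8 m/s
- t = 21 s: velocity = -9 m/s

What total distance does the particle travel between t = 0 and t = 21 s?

Distance (not displacement) is the total path length: add the absolute areas under v-t.
0–5 s: v = 0 at t = 2.75 s; triangle areas 15.125 + 10.125 = 25.25 m
5–7 s: v = 0 at t = 6.8 s; triangle areas 8.1 + 0.1 = 8.2 m
7–11 s: v = 0 at t = 7.4 s; triangle areas 0.2 + 16.2 = 16.4 m
11–17 s: |½(-9 + -8)(6)| = 51 m
17–21 s: |½(-8 + -9)(4)| = 34 m
Total distance = 134.85 m

134.85 m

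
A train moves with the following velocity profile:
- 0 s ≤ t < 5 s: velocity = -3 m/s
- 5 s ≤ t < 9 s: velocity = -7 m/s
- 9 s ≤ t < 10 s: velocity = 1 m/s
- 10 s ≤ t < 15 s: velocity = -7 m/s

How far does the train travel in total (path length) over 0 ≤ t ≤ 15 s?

Total distance travelled is ∫|v| dt — sum the magnitudes of each area piece.
0–5 s: |-3| × 5 = 15 m
5–9 s: |-7| × 4 = 28 m
9–10 s: |1| × 1 = 1 m
10–15 s: |-7| × 5 = 35 m
Total distance = 79 m

79 m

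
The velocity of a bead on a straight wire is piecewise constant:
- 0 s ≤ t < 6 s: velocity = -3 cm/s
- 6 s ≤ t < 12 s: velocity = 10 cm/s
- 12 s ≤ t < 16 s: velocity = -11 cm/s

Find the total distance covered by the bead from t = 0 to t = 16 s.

122 cm

Distance (not displacement) is the total path length: add the absolute areas under v-t.
0–6 s: |-3| × 6 = 18 cm
6–12 s: |10| × 6 = 60 cm
12–16 s: |-11| × 4 = 44 cm
Total distance = 122 cm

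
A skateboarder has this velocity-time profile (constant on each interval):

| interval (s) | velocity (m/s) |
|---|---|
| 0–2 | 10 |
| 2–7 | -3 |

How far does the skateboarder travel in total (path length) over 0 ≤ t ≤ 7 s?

35 m

Total distance travelled is ∫|v| dt — sum the magnitudes of each area piece.
0–2 s: |10| × 2 = 20 m
2–7 s: |-3| × 5 = 15 m
Total distance = 35 m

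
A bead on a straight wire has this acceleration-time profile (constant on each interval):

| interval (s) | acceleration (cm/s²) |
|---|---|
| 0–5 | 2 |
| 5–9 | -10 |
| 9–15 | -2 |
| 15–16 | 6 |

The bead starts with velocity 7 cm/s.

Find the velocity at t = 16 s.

-29 cm/s

Δv equals the area under the a-t graph; then v = v₀ + Δv.
0–5 s: 2 × 5 = 10 cm/s
5–9 s: -10 × 4 = -40 cm/s
9–15 s: -2 × 6 = -12 cm/s
15–16 s: 6 × 1 = 6 cm/s
Δv = -36 cm/s, so v(16) = 7 + (-36) = -29 cm/s.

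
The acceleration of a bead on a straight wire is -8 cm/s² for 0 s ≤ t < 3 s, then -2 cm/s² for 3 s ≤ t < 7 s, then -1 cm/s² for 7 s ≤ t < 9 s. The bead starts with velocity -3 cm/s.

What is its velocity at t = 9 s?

-37 cm/s

Δv equals the area under the a-t graph; then v = v₀ + Δv.
0–3 s: -8 × 3 = -24 cm/s
3–7 s: -2 × 4 = -8 cm/s
7–9 s: -1 × 2 = -2 cm/s
Δv = -34 cm/s, so v(9) = -3 + (-34) = -37 cm/s.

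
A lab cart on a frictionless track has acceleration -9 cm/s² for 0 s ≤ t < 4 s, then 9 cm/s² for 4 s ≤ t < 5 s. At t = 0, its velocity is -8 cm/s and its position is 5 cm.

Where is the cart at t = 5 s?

-138.5 cm

On each constant-a segment, Δv = aΔt and Δx = v₀Δt + ½aΔt²; chain segment to segment.
0–4 s: v starts -8 cm/s; Δx = -8·4 + ½·-9·4² = -104 cm; v ends -44 cm/s.
4–5 s: v starts -44 cm/s; Δx = -44·1 + ½·9·1² = -39.5 cm; v ends -35 cm/s.
x(5) = 5 + Σ Δx = -138.5 cm.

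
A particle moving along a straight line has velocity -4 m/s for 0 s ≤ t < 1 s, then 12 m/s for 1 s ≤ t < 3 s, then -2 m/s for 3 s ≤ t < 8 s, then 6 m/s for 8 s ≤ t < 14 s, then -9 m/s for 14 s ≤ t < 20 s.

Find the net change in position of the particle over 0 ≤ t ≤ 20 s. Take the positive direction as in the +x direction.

-8 m

Displacement is the signed area under the v-t curve.
0–1 s: -4 × 1 = -4 m
1–3 s: 12 × 2 = 24 m
3–8 s: -2 × 5 = -10 m
8–14 s: 6 × 6 = 36 m
14–20 s: -9 × 6 = -54 m
Net displacement = -8 m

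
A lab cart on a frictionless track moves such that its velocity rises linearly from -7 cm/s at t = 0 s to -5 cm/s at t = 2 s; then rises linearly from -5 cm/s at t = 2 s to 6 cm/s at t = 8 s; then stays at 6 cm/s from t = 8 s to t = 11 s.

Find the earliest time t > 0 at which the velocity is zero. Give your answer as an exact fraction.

v changes sign on 2–8 s (from -5 to 6); the graph is linear there, so v = 0 at t = 2 + (5)·(8 − 2)/(6 − -5) = 52/11 s.

t = 52/11 s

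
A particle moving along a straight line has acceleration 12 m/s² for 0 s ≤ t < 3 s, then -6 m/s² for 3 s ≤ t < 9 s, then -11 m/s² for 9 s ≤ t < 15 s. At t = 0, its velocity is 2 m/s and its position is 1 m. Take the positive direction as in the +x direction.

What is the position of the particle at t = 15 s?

On each constant-a segment, Δv = aΔt and Δx = v₀Δt + ½aΔt²; chain segment to segment.
0–3 s: v starts 2 m/s; Δx = 2·3 + ½·12·3² = 60 m; v ends 38 m/s.
3–9 s: v starts 38 m/s; Δx = 38·6 + ½·-6·6² = 120 m; v ends 2 m/s.
9–15 s: v starts 2 m/s; Δx = 2·6 + ½·-11·6² = -186 m; v ends -64 m/s.
x(15) = 1 + Σ Δx = -5 m.

-5 m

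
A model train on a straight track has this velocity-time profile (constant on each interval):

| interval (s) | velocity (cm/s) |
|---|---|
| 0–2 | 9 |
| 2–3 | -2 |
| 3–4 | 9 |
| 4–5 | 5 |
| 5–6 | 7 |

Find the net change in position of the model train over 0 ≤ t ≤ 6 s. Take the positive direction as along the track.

Net displacement equals the area under the velocity-time graph (areas below the axis count negative).
0–2 s: 9 × 2 = 18 cm
2–3 s: -2 × 1 = -2 cm
3–4 s: 9 × 1 = 9 cm
4–5 s: 5 × 1 = 5 cm
5–6 s: 7 × 1 = 7 cm
Net displacement = 37 cm

37 cm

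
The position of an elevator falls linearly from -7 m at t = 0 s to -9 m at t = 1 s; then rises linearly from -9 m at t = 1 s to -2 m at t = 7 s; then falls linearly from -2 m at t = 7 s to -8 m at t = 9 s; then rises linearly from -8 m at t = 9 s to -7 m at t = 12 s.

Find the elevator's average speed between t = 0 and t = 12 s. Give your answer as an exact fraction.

Average speed = (total path length)/(elapsed time); on a piecewise-linear x-t graph the path length is Σ|Δx|.
0–1 s: |Δx| = |-9 − -7| = 2 m
1–7 s: |Δx| = |-2 − -9| = 7 m
7–9 s: |Δx| = |-8 − -2| = 6 m
9–12 s: |Δx| = |-7 − -8| = 1 m
Total path = 16 m; average speed = 16/12 = 4/3 m/s.

4/3 m/s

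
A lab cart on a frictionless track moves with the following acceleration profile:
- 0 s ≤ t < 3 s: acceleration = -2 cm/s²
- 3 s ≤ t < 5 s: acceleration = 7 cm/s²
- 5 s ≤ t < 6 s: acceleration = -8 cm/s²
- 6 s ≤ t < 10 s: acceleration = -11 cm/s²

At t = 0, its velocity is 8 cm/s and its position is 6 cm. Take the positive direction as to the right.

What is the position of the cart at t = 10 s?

-5 cm

On each constant-a segment, Δv = aΔt and Δx = v₀Δt + ½aΔt²; chain segment to segment.
0–3 s: v starts 8 cm/s; Δx = 8·3 + ½·-2·3² = 15 cm; v ends 2 cm/s.
3–5 s: v starts 2 cm/s; Δx = 2·2 + ½·7·2² = 18 cm; v ends 16 cm/s.
5–6 s: v starts 16 cm/s; Δx = 16·1 + ½·-8·1² = 12 cm; v ends 8 cm/s.
6–10 s: v starts 8 cm/s; Δx = 8·4 + ½·-11·4² = -56 cm; v ends -36 cm/s.
x(10) = 6 + Σ Δx = -5 cm.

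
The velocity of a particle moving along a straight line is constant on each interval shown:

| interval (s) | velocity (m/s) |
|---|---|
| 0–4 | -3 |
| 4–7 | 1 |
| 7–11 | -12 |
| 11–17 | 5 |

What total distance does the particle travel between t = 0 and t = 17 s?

Total distance travelled is ∫|v| dt — sum the magnitudes of each area piece.
0–4 s: |-3| × 4 = 12 m
4–7 s: |1| × 3 = 3 m
7–11 s: |-12| × 4 = 48 m
11–17 s: |5| × 6 = 30 m
Total distance = 93 m

93 m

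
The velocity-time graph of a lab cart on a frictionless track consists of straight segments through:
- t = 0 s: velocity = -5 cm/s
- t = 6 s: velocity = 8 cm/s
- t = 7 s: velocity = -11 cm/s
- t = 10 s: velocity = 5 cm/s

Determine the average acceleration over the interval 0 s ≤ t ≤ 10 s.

1 cm/s²

Average acceleration = Δv/Δt = (5 − -5)/(10 − 0) = 1 cm/s².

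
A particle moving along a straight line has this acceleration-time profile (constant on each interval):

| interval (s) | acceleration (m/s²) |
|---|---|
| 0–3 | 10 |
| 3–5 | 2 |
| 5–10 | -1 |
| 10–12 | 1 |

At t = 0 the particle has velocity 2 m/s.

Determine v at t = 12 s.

33 m/s

Δv equals the area under the a-t graph; then v = v₀ + Δv.
0–3 s: 10 × 3 = 30 m/s
3–5 s: 2 × 2 = 4 m/s
5–10 s: -1 × 5 = -5 m/s
10–12 s: 1 × 2 = 2 m/s
Δv = 31 m/s, so v(12) = 2 + (31) = 33 m/s.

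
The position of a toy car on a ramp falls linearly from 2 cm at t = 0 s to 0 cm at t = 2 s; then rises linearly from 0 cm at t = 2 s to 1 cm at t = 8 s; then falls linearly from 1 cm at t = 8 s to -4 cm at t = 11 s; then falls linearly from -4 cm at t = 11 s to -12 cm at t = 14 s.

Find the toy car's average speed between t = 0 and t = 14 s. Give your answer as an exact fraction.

8/7 cm/s

Average speed = (total path length)/(elapsed time); on a piecewise-linear x-t graph the path length is Σ|Δx|.
0–2 s: |Δx| = |0 − 2| = 2 cm
2–8 s: |Δx| = |1 − 0| = 1 cm
8–11 s: |Δx| = |-4 − 1| = 5 cm
11–14 s: |Δx| = |-12 − -4| = 8 cm
Total path = 16 cm; average speed = 16/14 = 8/7 cm/s.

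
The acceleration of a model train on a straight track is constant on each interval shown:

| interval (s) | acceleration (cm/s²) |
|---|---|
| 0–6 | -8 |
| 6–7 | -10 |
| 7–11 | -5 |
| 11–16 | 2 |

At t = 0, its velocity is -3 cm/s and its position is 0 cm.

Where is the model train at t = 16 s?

On each constant-a segment, Δv = aΔt and Δx = v₀Δt + ½aΔt²; chain segment to segment.
0–6 s: v starts -3 cm/s; Δx = -3·6 + ½·-8·6² = -162 cm; v ends -51 cm/s.
6–7 s: v starts -51 cm/s; Δx = -51·1 + ½·-10·1² = -56 cm; v ends -61 cm/s.
7–11 s: v starts -61 cm/s; Δx = -61·4 + ½·-5·4² = -284 cm; v ends -81 cm/s.
11–16 s: v starts -81 cm/s; Δx = -81·5 + ½·2·5² = -380 cm; v ends -71 cm/s.
x(16) = 0 + Σ Δx = -882 cm.

-882 cm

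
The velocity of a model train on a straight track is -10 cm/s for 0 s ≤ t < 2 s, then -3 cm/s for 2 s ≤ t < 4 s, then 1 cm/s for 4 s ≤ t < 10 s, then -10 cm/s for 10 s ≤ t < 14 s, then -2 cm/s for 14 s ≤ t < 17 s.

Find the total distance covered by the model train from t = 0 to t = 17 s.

Distance (not displacement) is the total path length: add the absolute areas under v-t.
0–2 s: |-10| × 2 = 20 cm
2–4 s: |-3| × 2 = 6 cm
4–10 s: |1| × 6 = 6 cm
10–14 s: |-10| × 4 = 40 cm
14–17 s: |-2| × 3 = 6 cm
Total distance = 78 cm

78 cm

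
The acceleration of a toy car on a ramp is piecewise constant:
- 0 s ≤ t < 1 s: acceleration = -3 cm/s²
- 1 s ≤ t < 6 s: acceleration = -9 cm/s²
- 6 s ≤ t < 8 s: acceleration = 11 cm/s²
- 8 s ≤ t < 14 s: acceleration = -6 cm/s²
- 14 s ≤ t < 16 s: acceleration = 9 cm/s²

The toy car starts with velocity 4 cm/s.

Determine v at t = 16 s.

-40 cm/s

Δv equals the area under the a-t graph; then v = v₀ + Δv.
0–1 s: -3 × 1 = -3 cm/s
1–6 s: -9 × 5 = -45 cm/s
6–8 s: 11 × 2 = 22 cm/s
8–14 s: -6 × 6 = -36 cm/s
14–16 s: 9 × 2 = 18 cm/s
Δv = -44 cm/s, so v(16) = 4 + (-44) = -40 cm/s.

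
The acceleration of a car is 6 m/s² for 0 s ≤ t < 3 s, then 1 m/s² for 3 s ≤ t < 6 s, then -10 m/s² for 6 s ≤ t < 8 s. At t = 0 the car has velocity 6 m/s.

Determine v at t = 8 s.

7 m/s

Δv equals the area under the a-t graph; then v = v₀ + Δv.
0–3 s: 6 × 3 = 18 m/s
3–6 s: 1 × 3 = 3 m/s
6–8 s: -10 × 2 = -20 m/s
Δv = 1 m/s, so v(8) = 6 + (1) = 7 m/s.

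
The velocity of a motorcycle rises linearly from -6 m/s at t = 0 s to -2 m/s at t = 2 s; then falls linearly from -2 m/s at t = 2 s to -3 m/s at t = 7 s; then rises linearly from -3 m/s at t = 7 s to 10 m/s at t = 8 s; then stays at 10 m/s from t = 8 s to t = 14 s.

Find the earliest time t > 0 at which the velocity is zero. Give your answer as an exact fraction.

v changes sign on 7–8 s (from -3 to 10); the graph is linear there, so v = 0 at t = 7 + (3)·(8 − 7)/(10 − -3) = 94/13 s.

t = 94/13 s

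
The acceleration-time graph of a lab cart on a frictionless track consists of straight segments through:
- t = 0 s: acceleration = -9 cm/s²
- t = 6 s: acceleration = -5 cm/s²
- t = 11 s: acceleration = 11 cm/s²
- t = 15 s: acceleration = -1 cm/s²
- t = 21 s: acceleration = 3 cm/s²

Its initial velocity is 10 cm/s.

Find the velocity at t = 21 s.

9 cm/s

Δv equals the area under the a-t graph; then v = v₀ + Δv.
0–6 s: ½(-9 + -5)(6) = -42 cm/s
6–11 s: ½(-5 + 11)(5) = 15 cm/s
11–15 s: ½(11 + -1)(4) = 20 cm/s
15–21 s: ½(-1 + 3)(6) = 6 cm/s
Δv = -1 cm/s, so v(21) = 10 + (-1) = 9 cm/s.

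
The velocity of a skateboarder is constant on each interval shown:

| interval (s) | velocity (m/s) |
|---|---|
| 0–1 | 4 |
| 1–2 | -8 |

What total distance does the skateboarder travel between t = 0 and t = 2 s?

Total distance travelled is ∫|v| dt — sum the magnitudes of each area piece.
0–1 s: |4| × 1 = 4 m
1–2 s: |-8| × 1 = 8 m
Total distance = 12 m

12 m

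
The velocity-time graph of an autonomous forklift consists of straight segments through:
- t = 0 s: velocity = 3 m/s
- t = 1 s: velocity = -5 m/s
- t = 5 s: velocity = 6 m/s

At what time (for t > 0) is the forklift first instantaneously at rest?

t = 0.375 s

v changes sign on 0–1 s (from 3 to -5); the graph is linear there, so v = 0 at t = 0 + (-3)·(1 − 0)/(-5 − 3) = 0.375 s.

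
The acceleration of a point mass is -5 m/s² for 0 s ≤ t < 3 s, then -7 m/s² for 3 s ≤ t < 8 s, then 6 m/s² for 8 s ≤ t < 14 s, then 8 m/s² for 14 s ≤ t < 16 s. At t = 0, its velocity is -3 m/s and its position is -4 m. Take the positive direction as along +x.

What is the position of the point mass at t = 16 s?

On each constant-a segment, Δv = aΔt and Δx = v₀Δt + ½aΔt²; chain segment to segment.
0–3 s: v starts -3 m/s; Δx = -3·3 + ½·-5·3² = -31.5 m; v ends -18 m/s.
3–8 s: v starts -18 m/s; Δx = -18·5 + ½·-7·5² = -177.5 m; v ends -53 m/s.
8–14 s: v starts -53 m/s; Δx = -53·6 + ½·6·6² = -210 m; v ends -17 m/s.
14–16 s: v starts -17 m/s; Δx = -17·2 + ½·8·2² = -18 m; v ends -1 m/s.
x(16) = -4 + Σ Δx = -441 m.

-441 m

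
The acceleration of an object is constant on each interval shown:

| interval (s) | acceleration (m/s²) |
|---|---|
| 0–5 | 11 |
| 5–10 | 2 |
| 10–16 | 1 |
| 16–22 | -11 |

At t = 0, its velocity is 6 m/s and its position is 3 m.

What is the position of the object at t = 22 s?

On each constant-a segment, Δv = aΔt and Δx = v₀Δt + ½aΔt²; chain segment to segment.
0–5 s: v starts 6 m/s; Δx = 6·5 + ½·11·5² = 167.5 m; v ends 61 m/s.
5–10 s: v starts 61 m/s; Δx = 61·5 + ½·2·5² = 330 m; v ends 71 m/s.
10–16 s: v starts 71 m/s; Δx = 71·6 + ½·1·6² = 444 m; v ends 77 m/s.
16–22 s: v starts 77 m/s; Δx = 77·6 + ½·-11·6² = 264 m; v ends 11 m/s.
x(22) = 3 + Σ Δx = 1208.5 m.

1208.5 m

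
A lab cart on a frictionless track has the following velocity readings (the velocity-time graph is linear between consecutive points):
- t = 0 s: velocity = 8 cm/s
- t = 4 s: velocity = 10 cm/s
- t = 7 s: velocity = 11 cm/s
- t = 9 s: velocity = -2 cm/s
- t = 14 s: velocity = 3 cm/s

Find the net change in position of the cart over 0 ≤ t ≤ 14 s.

79 cm

Displacement is the signed area under the v-t curve.
0–4 s: ½(8 + 10)(4) = 36 cm
4–7 s: ½(10 + 11)(3) = 31.5 cm
7–9 s: ½(11 + -2)(2) = 9 cm
9–14 s: ½(-2 + 3)(5) = 2.5 cm
Net displacement = 79 cm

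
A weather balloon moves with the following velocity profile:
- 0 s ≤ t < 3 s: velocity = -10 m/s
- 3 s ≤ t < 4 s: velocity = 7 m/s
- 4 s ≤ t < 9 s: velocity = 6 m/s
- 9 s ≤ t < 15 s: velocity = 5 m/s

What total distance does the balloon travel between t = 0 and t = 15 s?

97 m

Total distance travelled is ∫|v| dt — sum the magnitudes of each area piece.
0–3 s: |-10| × 3 = 30 m
3–4 s: |7| × 1 = 7 m
4–9 s: |6| × 5 = 30 m
9–15 s: |5| × 6 = 30 m
Total distance = 97 m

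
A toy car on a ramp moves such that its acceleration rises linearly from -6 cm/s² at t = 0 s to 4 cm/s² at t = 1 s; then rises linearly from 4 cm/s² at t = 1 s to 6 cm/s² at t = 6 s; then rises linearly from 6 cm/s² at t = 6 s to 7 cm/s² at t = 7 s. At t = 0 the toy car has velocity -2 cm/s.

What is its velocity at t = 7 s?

Δv equals the area under the a-t graph; then v = v₀ + Δv.
0–1 s: ½(-6 + 4)(1) = -1 cm/s
1–6 s: ½(4 + 6)(5) = 25 cm/s
6–7 s: ½(6 + 7)(1) = 6.5 cm/s
Δv = 30.5 cm/s, so v(7) = -2 + (30.5) = 28.5 cm/s.

28.5 cm/s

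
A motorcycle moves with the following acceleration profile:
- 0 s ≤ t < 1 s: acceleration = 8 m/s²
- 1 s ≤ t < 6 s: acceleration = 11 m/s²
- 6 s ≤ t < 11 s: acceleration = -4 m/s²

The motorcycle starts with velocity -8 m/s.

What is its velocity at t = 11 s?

Δv equals the area under the a-t graph; then v = v₀ + Δv.
0–1 s: 8 × 1 = 8 m/s
1–6 s: 11 × 5 = 55 m/s
6–11 s: -4 × 5 = -20 m/s
Δv = 43 m/s, so v(11) = -8 + (43) = 35 m/s.

35 m/s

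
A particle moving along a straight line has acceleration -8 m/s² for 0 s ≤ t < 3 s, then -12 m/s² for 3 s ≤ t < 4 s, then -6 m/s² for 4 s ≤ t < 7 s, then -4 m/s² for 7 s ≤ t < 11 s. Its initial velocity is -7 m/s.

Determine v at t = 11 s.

Δv equals the area under the a-t graph; then v = v₀ + Δv.
0–3 s: -8 × 3 = -24 m/s
3–4 s: -12 × 1 = -12 m/s
4–7 s: -6 × 3 = -18 m/s
7–11 s: -4 × 4 = -16 m/s
Δv = -70 m/s, so v(11) = -7 + (-70) = -77 m/s.

-77 m/s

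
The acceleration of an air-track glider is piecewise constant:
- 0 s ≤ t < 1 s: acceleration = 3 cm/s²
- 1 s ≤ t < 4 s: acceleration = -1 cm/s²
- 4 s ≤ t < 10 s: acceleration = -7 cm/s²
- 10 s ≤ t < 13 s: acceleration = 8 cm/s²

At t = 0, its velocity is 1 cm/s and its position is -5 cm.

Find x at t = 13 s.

On each constant-a segment, Δv = aΔt and Δx = v₀Δt + ½aΔt²; chain segment to segment.
0–1 s: v starts 1 cm/s; Δx = 1·1 + ½·3·1² = 2.5 cm; v ends 4 cm/s.
1–4 s: v starts 4 cm/s; Δx = 4·3 + ½·-1·3² = 7.5 cm; v ends 1 cm/s.
4–10 s: v starts 1 cm/s; Δx = 1·6 + ½·-7·6² = -120 cm; v ends -41 cm/s.
10–13 s: v starts -41 cm/s; Δx = -41·3 + ½·8·3² = -87 cm; v ends -17 cm/s.
x(13) = -5 + Σ Δx = -202 cm.

-202 cm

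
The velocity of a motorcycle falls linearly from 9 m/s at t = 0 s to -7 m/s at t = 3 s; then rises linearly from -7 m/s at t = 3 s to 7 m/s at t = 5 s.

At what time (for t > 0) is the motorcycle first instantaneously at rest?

v changes sign on 0–3 s (from 9 to -7); the graph is linear there, so v = 0 at t = 0 + (-9)·(3 − 0)/(-7 − 9) = 1.6875 s.

t = 1.6875 s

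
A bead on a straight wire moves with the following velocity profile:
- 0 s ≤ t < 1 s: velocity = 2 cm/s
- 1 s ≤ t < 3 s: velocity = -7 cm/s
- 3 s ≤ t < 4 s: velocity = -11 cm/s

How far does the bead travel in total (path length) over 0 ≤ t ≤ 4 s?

27 cm

Distance (not displacement) is the total path length: add the absolute areas under v-t.
0–1 s: |2| × 1 = 2 cm
1–3 s: |-7| × 2 = 14 cm
3–4 s: |-11| × 1 = 11 cm
Total distance = 27 cm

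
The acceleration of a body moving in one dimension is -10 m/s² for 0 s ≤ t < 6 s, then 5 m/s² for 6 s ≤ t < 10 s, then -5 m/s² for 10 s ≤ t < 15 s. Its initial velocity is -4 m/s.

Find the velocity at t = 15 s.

Δv equals the area under the a-t graph; then v = v₀ + Δv.
0–6 s: -10 × 6 = -60 m/s
6–10 s: 5 × 4 = 20 m/s
10–15 s: -5 × 5 = -25 m/s
Δv = -65 m/s, so v(15) = -4 + (-65) = -69 m/s.

-69 m/s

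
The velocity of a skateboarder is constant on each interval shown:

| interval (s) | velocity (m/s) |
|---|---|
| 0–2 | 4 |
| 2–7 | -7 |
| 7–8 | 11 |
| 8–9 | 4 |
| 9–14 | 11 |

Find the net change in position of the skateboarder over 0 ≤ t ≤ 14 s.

43 m

Displacement is the signed area under the v-t curve.
0–2 s: 4 × 2 = 8 m
2–7 s: -7 × 5 = -35 m
7–8 s: 11 × 1 = 11 m
8–9 s: 4 × 1 = 4 m
9–14 s: 11 × 5 = 55 m
Net displacement = 43 m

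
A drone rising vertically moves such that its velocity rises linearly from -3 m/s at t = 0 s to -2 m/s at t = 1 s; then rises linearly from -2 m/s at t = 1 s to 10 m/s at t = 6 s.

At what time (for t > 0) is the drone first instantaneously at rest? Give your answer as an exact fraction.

v changes sign on 1–6 s (from -2 to 10); the graph is linear there, so v = 0 at t = 1 + (2)·(6 − 1)/(10 − -2) = 11/6 s.

t = 11/6 s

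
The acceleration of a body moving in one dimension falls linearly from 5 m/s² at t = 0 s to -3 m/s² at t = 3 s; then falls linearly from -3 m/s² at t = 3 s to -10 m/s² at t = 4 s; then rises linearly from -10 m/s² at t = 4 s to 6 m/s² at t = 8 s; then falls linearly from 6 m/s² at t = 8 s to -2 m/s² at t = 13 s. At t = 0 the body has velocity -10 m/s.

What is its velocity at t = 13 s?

Δv equals the area under the a-t graph; then v = v₀ + Δv.
0–3 s: ½(5 + -3)(3) = 3 m/s
3–4 s: ½(-3 + -10)(1) = -6.5 m/s
4–8 s: ½(-10 + 6)(4) = -8 m/s
8–13 s: ½(6 + -2)(5) = 10 m/s
Δv = -1.5 m/s, so v(13) = -10 + (-1.5) = -11.5 m/s.

-11.5 m/s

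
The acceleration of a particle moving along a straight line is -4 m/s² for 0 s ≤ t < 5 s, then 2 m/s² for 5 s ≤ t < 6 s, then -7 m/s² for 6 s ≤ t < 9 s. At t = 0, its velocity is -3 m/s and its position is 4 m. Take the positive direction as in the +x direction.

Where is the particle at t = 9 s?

On each constant-a segment, Δv = aΔt and Δx = v₀Δt + ½aΔt²; chain segment to segment.
0–5 s: v starts -3 m/s; Δx = -3·5 + ½·-4·5² = -65 m; v ends -23 m/s.
5–6 s: v starts -23 m/s; Δx = -23·1 + ½·2·1² = -22 m; v ends -21 m/s.
6–9 s: v starts -21 m/s; Δx = -21·3 + ½·-7·3² = -94.5 m; v ends -42 m/s.
x(9) = 4 + Σ Δx = -177.5 m.

-177.5 m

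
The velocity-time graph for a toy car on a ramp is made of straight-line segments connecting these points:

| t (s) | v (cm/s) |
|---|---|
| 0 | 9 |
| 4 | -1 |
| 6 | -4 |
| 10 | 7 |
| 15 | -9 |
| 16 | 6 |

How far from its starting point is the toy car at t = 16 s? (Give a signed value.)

Displacement is the signed area under the v-t curve.
0–4 s: ½(9 + -1)(4) = 16 cm
4–6 s: ½(-1 + -4)(2) = -5 cm
6–10 s: ½(-4 + 7)(4) = 6 cm
10–15 s: ½(7 + -9)(5) = -5 cm
15–16 s: ½(-9 + 6)(1) = -1.5 cm
Net displacement = 10.5 cm

10.5 cm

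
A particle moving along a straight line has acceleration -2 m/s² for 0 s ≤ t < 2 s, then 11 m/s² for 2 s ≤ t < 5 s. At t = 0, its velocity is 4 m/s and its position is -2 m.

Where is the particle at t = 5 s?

On each constant-a segment, Δv = aΔt and Δx = v₀Δt + ½aΔt²; chain segment to segment.
0–2 s: v starts 4 m/s; Δx = 4·2 + ½·-2·2² = 4 m; v ends 0 m/s.
2–5 s: v starts 0 m/s; Δx = 0·3 + ½·11·3² = 49.5 m; v ends 33 m/s.
x(5) = -2 + Σ Δx = 51.5 m.

51.5 m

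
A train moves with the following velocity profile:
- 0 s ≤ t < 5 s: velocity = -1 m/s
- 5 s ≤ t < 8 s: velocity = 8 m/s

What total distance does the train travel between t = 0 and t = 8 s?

Distance (not displacement) is the total path length: add the absolute areas under v-t.
0–5 s: |-1| × 5 = 5 m
5–8 s: |8| × 3 = 24 m
Total distance = 29 m

29 m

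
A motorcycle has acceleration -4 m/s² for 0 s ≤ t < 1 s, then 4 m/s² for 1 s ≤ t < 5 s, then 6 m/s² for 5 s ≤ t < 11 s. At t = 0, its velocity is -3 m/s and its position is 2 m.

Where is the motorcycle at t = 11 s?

163 m

On each constant-a segment, Δv = aΔt and Δx = v₀Δt + ½aΔt²; chain segment to segment.
0–1 s: v starts -3 m/s; Δx = -3·1 + ½·-4·1² = -5 m; v ends -7 m/s.
1–5 s: v starts -7 m/s; Δx = -7·4 + ½·4·4² = 4 m; v ends 9 m/s.
5–11 s: v starts 9 m/s; Δx = 9·6 + ½·6·6² = 162 m; v ends 45 m/s.
x(11) = 2 + Σ Δx = 163 m.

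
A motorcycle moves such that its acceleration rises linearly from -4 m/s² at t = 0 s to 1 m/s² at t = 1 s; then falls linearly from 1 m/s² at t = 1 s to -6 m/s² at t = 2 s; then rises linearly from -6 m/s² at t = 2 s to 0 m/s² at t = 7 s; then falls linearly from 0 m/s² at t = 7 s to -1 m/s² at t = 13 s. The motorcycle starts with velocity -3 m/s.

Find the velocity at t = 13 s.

-25 m/s

Δv equals the area under the a-t graph; then v = v₀ + Δv.
0–1 s: ½(-4 + 1)(1) = -1.5 m/s
1–2 s: ½(1 + -6)(1) = -2.5 m/s
2–7 s: ½(-6 + 0)(5) = -15 m/s
7–13 s: ½(0 + -1)(6) = -3 m/s
Δv = -22 m/s, so v(13) = -3 + (-22) = -25 m/s.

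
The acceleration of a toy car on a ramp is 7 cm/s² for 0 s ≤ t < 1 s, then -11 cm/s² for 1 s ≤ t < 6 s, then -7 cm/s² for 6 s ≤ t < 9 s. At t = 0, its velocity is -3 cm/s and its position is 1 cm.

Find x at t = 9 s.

-300.5 cm

On each constant-a segment, Δv = aΔt and Δx = v₀Δt + ½aΔt²; chain segment to segment.
0–1 s: v starts -3 cm/s; Δx = -3·1 + ½·7·1² = 0.5 cm; v ends 4 cm/s.
1–6 s: v starts 4 cm/s; Δx = 4·5 + ½·-11·5² = -117.5 cm; v ends -51 cm/s.
6–9 s: v starts -51 cm/s; Δx = -51·3 + ½·-7·3² = -184.5 cm; v ends -72 cm/s.
x(9) = 1 + Σ Δx = -300.5 cm.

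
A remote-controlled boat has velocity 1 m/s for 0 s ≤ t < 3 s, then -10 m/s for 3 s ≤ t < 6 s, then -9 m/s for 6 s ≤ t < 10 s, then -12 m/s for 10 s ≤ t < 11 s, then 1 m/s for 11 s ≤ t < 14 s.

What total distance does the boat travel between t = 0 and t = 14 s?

Distance (not displacement) is the total path length: add the absolute areas under v-t.
0–3 s: |1| × 3 = 3 m
3–6 s: |-10| × 3 = 30 m
6–10 s: |-9| × 4 = 36 m
10–11 s: |-12| × 1 = 12 m
11–14 s: |1| × 3 = 3 m
Total distance = 84 m

84 m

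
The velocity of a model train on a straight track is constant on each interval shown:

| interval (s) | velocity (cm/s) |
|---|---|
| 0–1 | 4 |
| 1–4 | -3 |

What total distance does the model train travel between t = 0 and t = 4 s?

Total distance travelled is ∫|v| dt — sum the magnitudes of each area piece.
0–1 s: |4| × 1 = 4 cm
1–4 s: |-3| × 3 = 9 cm
Total distance = 13 cm

13 cm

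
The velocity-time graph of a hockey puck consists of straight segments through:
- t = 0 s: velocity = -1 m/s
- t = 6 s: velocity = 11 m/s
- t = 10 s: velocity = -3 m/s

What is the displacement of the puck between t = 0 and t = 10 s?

Displacement is the signed area under the v-t curve.
0–6 s: ½(-1 + 11)(6) = 30 m
6–10 s: ½(11 + -3)(4) = 16 m
Net displacement = 46 m

46 m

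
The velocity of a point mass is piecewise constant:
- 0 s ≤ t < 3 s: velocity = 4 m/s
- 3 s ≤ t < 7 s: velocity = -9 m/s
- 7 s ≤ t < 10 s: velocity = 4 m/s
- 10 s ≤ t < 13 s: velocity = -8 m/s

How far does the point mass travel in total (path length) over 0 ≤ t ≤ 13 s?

Distance (not displacement) is the total path length: add the absolute areas under v-t.
0–3 s: |4| × 3 = 12 m
3–7 s: |-9| × 4 = 36 m
7–10 s: |4| × 3 = 12 m
10–13 s: |-8| × 3 = 24 m
Total distance = 84 m

84 m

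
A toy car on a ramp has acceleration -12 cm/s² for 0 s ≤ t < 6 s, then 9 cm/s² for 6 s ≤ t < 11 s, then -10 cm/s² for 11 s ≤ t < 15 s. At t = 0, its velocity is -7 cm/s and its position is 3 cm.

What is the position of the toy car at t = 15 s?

On each constant-a segment, Δv = aΔt and Δx = v₀Δt + ½aΔt²; chain segment to segment.
0–6 s: v starts -7 cm/s; Δx = -7·6 + ½·-12·6² = -258 cm; v ends -79 cm/s.
6–11 s: v starts -79 cm/s; Δx = -79·5 + ½·9·5² = -282.5 cm; v ends -34 cm/s.
11–15 s: v starts -34 cm/s; Δx = -34·4 + ½·-10·4² = -216 cm; v ends -74 cm/s.
x(15) = 3 + Σ Δx = -753.5 cm.

-753.5 cm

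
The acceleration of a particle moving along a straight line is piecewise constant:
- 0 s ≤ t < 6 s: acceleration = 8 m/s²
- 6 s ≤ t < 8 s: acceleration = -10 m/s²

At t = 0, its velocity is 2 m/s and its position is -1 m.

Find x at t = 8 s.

On each constant-a segment, Δv = aΔt and Δx = v₀Δt + ½aΔt²; chain segment to segment.
0–6 s: v starts 2 m/s; Δx = 2·6 + ½·8·6² = 156 m; v ends 50 m/s.
6–8 s: v starts 50 m/s; Δx = 50·2 + ½·-10·2² = 80 m; v ends 30 m/s.
x(8) = -1 + Σ Δx = 235 m.

235 m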